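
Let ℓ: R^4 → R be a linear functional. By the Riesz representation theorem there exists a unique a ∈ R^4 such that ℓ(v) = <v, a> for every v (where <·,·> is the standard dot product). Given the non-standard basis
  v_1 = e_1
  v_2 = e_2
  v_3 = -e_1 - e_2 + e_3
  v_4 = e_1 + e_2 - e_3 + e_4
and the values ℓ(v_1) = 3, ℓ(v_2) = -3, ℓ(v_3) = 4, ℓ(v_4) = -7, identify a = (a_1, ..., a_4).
a = (3, -3, 4, -3)

Write a = (a_1, ..., a_4) in the standard basis. For each basis vector v_i, ℓ(v_i) = <v_i, a> is a linear equation in the a_j's. Collect the n equations into a matrix system V a = ℓ, where row i of V is v_i (expressed in the standard basis). Since V is invertible (lower-triangular with 1s on the diagonal, up to permutation), solve by back-substitution:
  V =
[[1, 0, 0, 0],
 [0, 1, 0, 0],
 [-1, -1, 1, 0],
 [1, 1, -1, 1]]
  V a = (3, -3, 4, -7)
Solving gives a = (3, -3, 4, -3).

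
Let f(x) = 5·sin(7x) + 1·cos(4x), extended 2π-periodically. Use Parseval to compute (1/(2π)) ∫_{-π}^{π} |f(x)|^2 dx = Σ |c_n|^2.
Σ |c_n|^2 = 13

Expand |f|^2 and use orthogonality of {sin(nx), cos(mx)} on [-π, π]:
  ∫_{-π}^{π} sin(nx)^2 dx = π, ∫ cos(mx)^2 dx = π, and cross terms integrate to 0.
So ∫_{-π}^{π} f(x)^2 dx = 5^2 · π + 1^2 · π = (25 + 1)π.
Divide by 2π: (25 + 1)/2 = 13.
By Parseval, this equals Σ |c_n|^2.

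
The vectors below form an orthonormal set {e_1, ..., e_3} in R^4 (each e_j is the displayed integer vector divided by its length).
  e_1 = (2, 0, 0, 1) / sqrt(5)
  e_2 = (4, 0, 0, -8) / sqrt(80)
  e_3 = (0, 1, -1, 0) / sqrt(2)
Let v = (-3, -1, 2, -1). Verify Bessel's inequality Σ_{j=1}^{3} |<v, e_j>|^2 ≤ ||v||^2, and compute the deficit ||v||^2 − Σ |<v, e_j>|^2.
Σ |<v, e_j>|^2 = 29/2; ||v||^2 = 15; deficit = 1/2

Write each e_j = u_j / sqrt(<u_j, u_j>) where u_j is the displayed integer vector. Then <v, e_j> = <v, u_j> / sqrt(<u_j, u_j>), so |<v, e_j>|^2 = <v, u_j>^2 / <u_j, u_j>.
Coefficients: <v, e_1> = -7/sqrt(5), <v, e_2> = -4/sqrt(80), <v, e_3> = -3/sqrt(2).
Square and sum: Σ |<v, e_j>|^2 = 29/2.
Compute ||v||^2 = v·v = 15.
Deficit = 15 − 29/2 = 1/2 ≥ 0, confirming Bessel's inequality. (The deficit equals ||v − Σ <v,e_j> e_j||^2, the squared distance from v to span{e_j}.)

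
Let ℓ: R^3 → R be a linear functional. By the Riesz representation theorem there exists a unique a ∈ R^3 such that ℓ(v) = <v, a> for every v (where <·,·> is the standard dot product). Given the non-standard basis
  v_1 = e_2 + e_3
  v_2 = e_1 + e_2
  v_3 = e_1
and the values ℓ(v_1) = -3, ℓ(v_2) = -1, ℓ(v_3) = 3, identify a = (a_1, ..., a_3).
a = (3, -4, 1)

Write a = (a_1, ..., a_3) in the standard basis. For each basis vector v_i, ℓ(v_i) = <v_i, a> is a linear equation in the a_j's. Collect the n equations into a matrix system V a = ℓ, where row i of V is v_i (expressed in the standard basis). Since V is invertible (lower-triangular with 1s on the diagonal, up to permutation), solve by back-substitution:
  V =
[[0, 1, 1],
 [1, 1, 0],
 [1, 0, 0]]
  V a = (-3, -1, 3)
Solving gives a = (3, -4, 1).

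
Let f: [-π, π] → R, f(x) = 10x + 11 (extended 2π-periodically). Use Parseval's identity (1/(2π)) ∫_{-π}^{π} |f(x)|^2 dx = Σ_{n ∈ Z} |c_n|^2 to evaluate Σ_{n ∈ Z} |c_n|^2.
Σ |c_n|^2 = 100π^2/3 + 121

Expand and integrate term by term over [-π, π]:
  ∫ (10x)^2 dx = 100·(2π^3/3); ∫ 2·10·(11)·x dx = 0 (odd integrand); ∫ 11^2 dx = 121·2π.
So (1/(2π)) ∫_{-π}^{π} (10x + 11)^2 dx = 100π^2/3 + 121 = 100π^2/3 + 121.
Parseval ⇒ Σ |c_n|^2 = 100π^2/3 + 121.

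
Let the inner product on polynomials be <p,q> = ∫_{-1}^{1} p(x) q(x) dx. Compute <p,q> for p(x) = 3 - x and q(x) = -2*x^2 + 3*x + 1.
<p,q> = 0

Expand the product: p(x)·q(x) = 2*x^3 - 9*x^2 + 8*x + 3.
∫_{-1}^{1} of each monomial x^k gives [2/(k+1) if k even, 0 if k odd]. Integrating term-by-term (or equivalently evaluating the antiderivative F(x) = x^4/2 - 3*x^3 + 4*x^2 + 3*x at the endpoints):
  F(1) − F(−1) = 9/2 − (9/2) = 0.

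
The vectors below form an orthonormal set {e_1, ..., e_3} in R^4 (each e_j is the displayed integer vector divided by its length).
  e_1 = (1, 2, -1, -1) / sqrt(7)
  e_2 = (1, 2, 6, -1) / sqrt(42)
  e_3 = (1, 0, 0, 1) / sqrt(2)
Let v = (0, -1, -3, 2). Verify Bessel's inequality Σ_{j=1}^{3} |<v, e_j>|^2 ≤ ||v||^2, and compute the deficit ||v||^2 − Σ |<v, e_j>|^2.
Σ |<v, e_j>|^2 = 41/3; ||v||^2 = 14; deficit = 1/3

Write each e_j = u_j / sqrt(<u_j, u_j>) where u_j is the displayed integer vector. Then <v, e_j> = <v, u_j> / sqrt(<u_j, u_j>), so |<v, e_j>|^2 = <v, u_j>^2 / <u_j, u_j>.
Coefficients: <v, e_1> = -1/sqrt(7), <v, e_2> = -22/sqrt(42), <v, e_3> = 2/sqrt(2).
Square and sum: Σ |<v, e_j>|^2 = 41/3.
Compute ||v||^2 = v·v = 14.
Deficit = 14 − 41/3 = 1/3 ≥ 0, confirming Bessel's inequality. (The deficit equals ||v − Σ <v,e_j> e_j||^2, the squared distance from v to span{e_j}.)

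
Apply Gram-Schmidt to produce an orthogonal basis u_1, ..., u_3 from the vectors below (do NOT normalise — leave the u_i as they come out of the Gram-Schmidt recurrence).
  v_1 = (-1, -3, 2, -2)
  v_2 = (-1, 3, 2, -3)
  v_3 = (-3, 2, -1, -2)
Orthogonal basis:
  u_1 = (-1, -3, 2, -2)
  u_2 = (-8/9, 10/3, 16/9, -25/9)
  u_3 = (-1043/410, -7/82, -392/205, -21/41)

Apply the Gram-Schmidt recurrence
  u_1 = v_1
  u_i = v_i − Σ_{j<i} ((v_i · u_j) / (u_j · u_j)) · u_j.

Step by step this gives:
  u_1 = (-1, -3, 2, -2)
  u_2 = (-8/9, 10/3, 16/9, -25/9)
  u_3 = (-1043/410, -7/82, -392/205, -21/41)

Orthogonality check:
  u_2 · u_1 = 0 (should be 0)
  u_3 · u_1 = 0 (should be 0)
  u_3 · u_2 = 0 (should be 0)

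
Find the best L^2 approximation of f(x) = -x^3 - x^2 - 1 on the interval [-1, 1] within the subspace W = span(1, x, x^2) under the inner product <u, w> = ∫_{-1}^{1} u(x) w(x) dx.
g(x) = -x^2 - 3*x/5 - 1

The best approximation g ∈ W is the orthogonal projection of f onto W. Writing g = a_0 + a_1 x + a_2 x^2, the coefficients solve the normal equations G · a = b where
  G_{ij} = <φ_i, φ_j> and b_i = <f, φ_i>, with φ_0 = 1, φ_1 = x, φ_2 = x^2.
G =
  [2, 0, 2/3]
  [0, 2/3, 0]
  [2/3, 0, 2/5],
b = (-8/3, -2/5, -16/15).
Solving gives a_0 = -1, a_1 = -3/5, a_2 = -1, so
  g(x) = -x^2 - 3*x/5 - 1.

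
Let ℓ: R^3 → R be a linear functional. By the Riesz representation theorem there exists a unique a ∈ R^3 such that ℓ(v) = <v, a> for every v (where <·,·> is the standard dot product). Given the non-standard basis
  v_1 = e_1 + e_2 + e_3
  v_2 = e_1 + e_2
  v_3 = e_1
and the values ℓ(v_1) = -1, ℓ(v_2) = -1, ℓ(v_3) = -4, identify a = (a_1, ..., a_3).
a = (-4, 3, 0)

Write a = (a_1, ..., a_3) in the standard basis. For each basis vector v_i, ℓ(v_i) = <v_i, a> is a linear equation in the a_j's. Collect the n equations into a matrix system V a = ℓ, where row i of V is v_i (expressed in the standard basis). Since V is invertible (lower-triangular with 1s on the diagonal, up to permutation), solve by back-substitution:
  V =
[[1, 1, 1],
 [1, 1, 0],
 [1, 0, 0]]
  V a = (-1, -1, -4)
Solving gives a = (-4, 3, 0).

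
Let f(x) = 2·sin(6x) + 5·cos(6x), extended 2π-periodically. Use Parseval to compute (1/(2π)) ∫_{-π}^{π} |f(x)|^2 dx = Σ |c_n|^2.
Σ |c_n|^2 = 29/2

Expand |f|^2 and use orthogonality of {sin(nx), cos(mx)} on [-π, π]:
  ∫_{-π}^{π} sin(nx)^2 dx = π, ∫ cos(mx)^2 dx = π, and cross terms integrate to 0.
So ∫_{-π}^{π} f(x)^2 dx = 2^2 · π + 5^2 · π = (4 + 25)π.
Divide by 2π: (4 + 25)/2 = 29/2.
By Parseval, this equals Σ |c_n|^2.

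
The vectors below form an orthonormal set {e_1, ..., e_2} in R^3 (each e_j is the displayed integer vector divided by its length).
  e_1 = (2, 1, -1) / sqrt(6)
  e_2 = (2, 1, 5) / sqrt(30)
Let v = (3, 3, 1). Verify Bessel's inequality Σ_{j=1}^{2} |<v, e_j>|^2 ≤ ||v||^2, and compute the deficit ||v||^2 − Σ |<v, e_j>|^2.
Σ |<v, e_j>|^2 = 86/5; ||v||^2 = 19; deficit = 9/5

Write each e_j = u_j / sqrt(<u_j, u_j>) where u_j is the displayed integer vector. Then <v, e_j> = <v, u_j> / sqrt(<u_j, u_j>), so |<v, e_j>|^2 = <v, u_j>^2 / <u_j, u_j>.
Coefficients: <v, e_1> = 8/sqrt(6), <v, e_2> = 14/sqrt(30).
Square and sum: Σ |<v, e_j>|^2 = 86/5.
Compute ||v||^2 = v·v = 19.
Deficit = 19 − 86/5 = 9/5 ≥ 0, confirming Bessel's inequality. (The deficit equals ||v − Σ <v,e_j> e_j||^2, the squared distance from v to span{e_j}.)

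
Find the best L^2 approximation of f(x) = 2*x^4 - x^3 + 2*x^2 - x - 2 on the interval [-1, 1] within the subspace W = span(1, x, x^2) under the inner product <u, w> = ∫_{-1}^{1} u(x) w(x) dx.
g(x) = 26*x^2/7 - 8*x/5 - 76/35

The best approximation g ∈ W is the orthogonal projection of f onto W. Writing g = a_0 + a_1 x + a_2 x^2, the coefficients solve the normal equations G · a = b where
  G_{ij} = <φ_i, φ_j> and b_i = <f, φ_i>, with φ_0 = 1, φ_1 = x, φ_2 = x^2.
G =
  [2, 0, 2/3]
  [0, 2/3, 0]
  [2/3, 0, 2/5],
b = (-28/15, -16/15, 4/105).
Solving gives a_0 = -76/35, a_1 = -8/5, a_2 = 26/7, so
  g(x) = 26*x^2/7 - 8*x/5 - 76/35.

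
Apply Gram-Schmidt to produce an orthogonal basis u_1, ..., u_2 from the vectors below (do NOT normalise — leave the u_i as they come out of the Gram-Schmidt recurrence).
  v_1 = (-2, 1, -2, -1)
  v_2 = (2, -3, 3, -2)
Orthogonal basis:
  u_1 = (-2, 1, -2, -1)
  u_2 = (-1/5, -19/10, 4/5, -31/10)

Apply the Gram-Schmidt recurrence
  u_1 = v_1
  u_i = v_i − Σ_{j<i} ((v_i · u_j) / (u_j · u_j)) · u_j.

Step by step this gives:
  u_1 = (-2, 1, -2, -1)
  u_2 = (-1/5, -19/10, 4/5, -31/10)

Orthogonality check:
  u_2 · u_1 = 0 (should be 0)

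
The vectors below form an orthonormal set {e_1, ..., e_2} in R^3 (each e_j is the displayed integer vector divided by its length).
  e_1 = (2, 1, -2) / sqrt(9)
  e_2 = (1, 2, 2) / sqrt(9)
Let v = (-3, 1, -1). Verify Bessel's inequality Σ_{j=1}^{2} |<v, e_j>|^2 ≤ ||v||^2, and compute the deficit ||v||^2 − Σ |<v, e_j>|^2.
Σ |<v, e_j>|^2 = 2; ||v||^2 = 11; deficit = 9

Write each e_j = u_j / sqrt(<u_j, u_j>) where u_j is the displayed integer vector. Then <v, e_j> = <v, u_j> / sqrt(<u_j, u_j>), so |<v, e_j>|^2 = <v, u_j>^2 / <u_j, u_j>.
Coefficients: <v, e_1> = -3/sqrt(9), <v, e_2> = -3/sqrt(9).
Square and sum: Σ |<v, e_j>|^2 = 2.
Compute ||v||^2 = v·v = 11.
Deficit = 11 − 2 = 9 ≥ 0, confirming Bessel's inequality. (The deficit equals ||v − Σ <v,e_j> e_j||^2, the squared distance from v to span{e_j}.)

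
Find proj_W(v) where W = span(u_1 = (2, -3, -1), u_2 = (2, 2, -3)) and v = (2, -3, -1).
proj_W(v) = (2, -3, -1)

Set up U = [u_1 | ... | u_2] ∈ R^(3×2). The projector onto W = col(U) is P = U (U^T U)^(-1) U^T.
Compute U^T U =
  [14, 1]
  [1, 17],
and U^T v = (14, 1).
Solve U^T U · c = U^T v for the coefficients: c = (1, 0). The projection is proj_W(v) = U c.
Check: (v - proj_W(v)) · u_1 = 0  (should be 0).
Check: (v - proj_W(v)) · u_2 = 0  (should be 0).
Result: proj_W(v) = (2, -3, -1).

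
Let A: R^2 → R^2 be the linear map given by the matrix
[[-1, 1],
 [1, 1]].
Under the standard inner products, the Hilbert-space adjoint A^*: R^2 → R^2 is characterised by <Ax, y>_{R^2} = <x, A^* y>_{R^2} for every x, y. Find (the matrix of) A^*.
A^* = A^T =
[[-1, 1],
 [1, 1]]

For real matrices with standard dot products, the defining identity <Ax, y> = <x, A^* y> gives (Ax)^T y = x^T (A^*) y, i.e. x^T A^T y = x^T (A^*) y. Since this holds for all x, y, we must have A^* = A^T. Therefore
A^* =
[[-1, 1],
 [1, 1]].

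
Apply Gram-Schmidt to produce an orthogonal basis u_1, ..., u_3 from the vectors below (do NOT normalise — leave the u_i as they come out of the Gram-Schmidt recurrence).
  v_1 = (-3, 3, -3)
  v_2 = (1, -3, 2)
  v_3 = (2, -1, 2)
Orthogonal basis:
  u_1 = (-3, 3, -3)
  u_2 = (-1, -1, 0)
  u_3 = (-1/6, 1/6, 1/3)

Apply the Gram-Schmidt recurrence
  u_1 = v_1
  u_i = v_i − Σ_{j<i} ((v_i · u_j) / (u_j · u_j)) · u_j.

Step by step this gives:
  u_1 = (-3, 3, -3)
  u_2 = (-1, -1, 0)
  u_3 = (-1/6, 1/6, 1/3)

Orthogonality check:
  u_2 · u_1 = 0 (should be 0)
  u_3 · u_1 = 0 (should be 0)
  u_3 · u_2 = 0 (should be 0)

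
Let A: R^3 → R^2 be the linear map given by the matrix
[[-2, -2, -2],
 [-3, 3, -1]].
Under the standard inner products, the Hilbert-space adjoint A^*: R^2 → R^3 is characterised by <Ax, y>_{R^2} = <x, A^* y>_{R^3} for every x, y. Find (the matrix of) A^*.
A^* = A^T =
[[-2, -3],
 [-2, 3],
 [-2, -1]]

For real matrices with standard dot products, the defining identity <Ax, y> = <x, A^* y> gives (Ax)^T y = x^T (A^*) y, i.e. x^T A^T y = x^T (A^*) y. Since this holds for all x, y, we must have A^* = A^T. Therefore
A^* =
[[-2, -3],
 [-2, 3],
 [-2, -1]].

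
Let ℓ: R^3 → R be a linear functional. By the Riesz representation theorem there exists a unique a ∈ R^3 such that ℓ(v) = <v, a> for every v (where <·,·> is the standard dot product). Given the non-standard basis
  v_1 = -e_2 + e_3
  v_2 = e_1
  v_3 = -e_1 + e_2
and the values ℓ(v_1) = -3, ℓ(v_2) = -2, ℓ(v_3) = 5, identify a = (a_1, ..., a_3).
a = (-2, 3, 0)

Write a = (a_1, ..., a_3) in the standard basis. For each basis vector v_i, ℓ(v_i) = <v_i, a> is a linear equation in the a_j's. Collect the n equations into a matrix system V a = ℓ, where row i of V is v_i (expressed in the standard basis). Since V is invertible (lower-triangular with 1s on the diagonal, up to permutation), solve by back-substitution:
  V =
[[0, -1, 1],
 [1, 0, 0],
 [-1, 1, 0]]
  V a = (-3, -2, 5)
Solving gives a = (-2, 3, 0).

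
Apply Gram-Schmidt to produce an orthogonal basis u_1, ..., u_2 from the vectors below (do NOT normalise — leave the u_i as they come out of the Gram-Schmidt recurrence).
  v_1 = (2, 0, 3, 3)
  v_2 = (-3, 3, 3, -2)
Orthogonal basis:
  u_1 = (2, 0, 3, 3)
  u_2 = (-30/11, 3, 75/22, -35/22)

Apply the Gram-Schmidt recurrence
  u_1 = v_1
  u_i = v_i − Σ_{j<i} ((v_i · u_j) / (u_j · u_j)) · u_j.

Step by step this gives:
  u_1 = (2, 0, 3, 3)
  u_2 = (-30/11, 3, 75/22, -35/22)

Orthogonality check:
  u_2 · u_1 = 0 (should be 0)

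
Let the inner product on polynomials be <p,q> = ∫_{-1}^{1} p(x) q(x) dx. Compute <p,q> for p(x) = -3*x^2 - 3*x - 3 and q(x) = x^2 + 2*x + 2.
<p,q> = -116/5

Expand the product: p(x)·q(x) = -3*x^4 - 9*x^3 - 15*x^2 - 12*x - 6.
∫_{-1}^{1} of each monomial x^k gives [2/(k+1) if k even, 0 if k odd]. Integrating term-by-term (or equivalently evaluating the antiderivative F(x) = -3*x^5/5 - 9*x^4/4 - 5*x^3 - 6*x^2 - 6*x at the endpoints):
  F(1) − F(−1) = -397/20 − (67/20) = -116/5.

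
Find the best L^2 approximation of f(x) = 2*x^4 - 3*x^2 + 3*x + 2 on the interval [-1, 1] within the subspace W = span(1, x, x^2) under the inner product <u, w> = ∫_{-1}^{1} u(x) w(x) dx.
g(x) = -9*x^2/7 + 3*x + 64/35

The best approximation g ∈ W is the orthogonal projection of f onto W. Writing g = a_0 + a_1 x + a_2 x^2, the coefficients solve the normal equations G · a = b where
  G_{ij} = <φ_i, φ_j> and b_i = <f, φ_i>, with φ_0 = 1, φ_1 = x, φ_2 = x^2.
G =
  [2, 0, 2/3]
  [0, 2/3, 0]
  [2/3, 0, 2/5],
b = (14/5, 2, 74/105).
Solving gives a_0 = 64/35, a_1 = 3, a_2 = -9/7, so
  g(x) = -9*x^2/7 + 3*x + 64/35.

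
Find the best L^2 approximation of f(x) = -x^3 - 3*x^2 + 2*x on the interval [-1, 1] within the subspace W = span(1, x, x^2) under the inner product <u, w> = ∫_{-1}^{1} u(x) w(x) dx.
g(x) = -3*x^2 + 7*x/5

The best approximation g ∈ W is the orthogonal projection of f onto W. Writing g = a_0 + a_1 x + a_2 x^2, the coefficients solve the normal equations G · a = b where
  G_{ij} = <φ_i, φ_j> and b_i = <f, φ_i>, with φ_0 = 1, φ_1 = x, φ_2 = x^2.
G =
  [2, 0, 2/3]
  [0, 2/3, 0]
  [2/3, 0, 2/5],
b = (-2, 14/15, -6/5).
Solving gives a_0 = 0, a_1 = 7/5, a_2 = -3, so
  g(x) = -3*x^2 + 7*x/5.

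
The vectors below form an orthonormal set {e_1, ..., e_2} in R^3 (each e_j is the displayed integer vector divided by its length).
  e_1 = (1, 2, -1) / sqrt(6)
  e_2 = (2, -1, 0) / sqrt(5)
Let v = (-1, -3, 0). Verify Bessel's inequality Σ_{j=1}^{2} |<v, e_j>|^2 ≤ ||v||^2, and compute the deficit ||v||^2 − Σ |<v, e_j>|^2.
Σ |<v, e_j>|^2 = 251/30; ||v||^2 = 10; deficit = 49/30

Write each e_j = u_j / sqrt(<u_j, u_j>) where u_j is the displayed integer vector. Then <v, e_j> = <v, u_j> / sqrt(<u_j, u_j>), so |<v, e_j>|^2 = <v, u_j>^2 / <u_j, u_j>.
Coefficients: <v, e_1> = -7/sqrt(6), <v, e_2> = 1/sqrt(5).
Square and sum: Σ |<v, e_j>|^2 = 251/30.
Compute ||v||^2 = v·v = 10.
Deficit = 10 − 251/30 = 49/30 ≥ 0, confirming Bessel's inequality. (The deficit equals ||v − Σ <v,e_j> e_j||^2, the squared distance from v to span{e_j}.)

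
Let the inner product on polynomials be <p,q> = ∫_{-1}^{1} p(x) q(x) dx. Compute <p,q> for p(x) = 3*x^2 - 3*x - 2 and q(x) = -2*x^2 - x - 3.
<p,q> = 124/15

Expand the product: p(x)·q(x) = -6*x^4 + 3*x^3 - 2*x^2 + 11*x + 6.
∫_{-1}^{1} of each monomial x^k gives [2/(k+1) if k even, 0 if k odd]. Integrating term-by-term (or equivalently evaluating the antiderivative F(x) = -6*x^5/5 + 3*x^4/4 - 2*x^3/3 + 11*x^2/2 + 6*x at the endpoints):
  F(1) − F(−1) = 623/60 − (127/60) = 124/15.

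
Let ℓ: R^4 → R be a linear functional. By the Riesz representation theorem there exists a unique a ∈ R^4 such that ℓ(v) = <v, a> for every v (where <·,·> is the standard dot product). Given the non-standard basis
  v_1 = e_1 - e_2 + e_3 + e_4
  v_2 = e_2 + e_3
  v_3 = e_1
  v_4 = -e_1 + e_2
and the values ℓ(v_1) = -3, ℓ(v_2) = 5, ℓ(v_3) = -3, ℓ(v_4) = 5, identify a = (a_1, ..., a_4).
a = (-3, 2, 3, -1)

Write a = (a_1, ..., a_4) in the standard basis. For each basis vector v_i, ℓ(v_i) = <v_i, a> is a linear equation in the a_j's. Collect the n equations into a matrix system V a = ℓ, where row i of V is v_i (expressed in the standard basis). Since V is invertible (lower-triangular with 1s on the diagonal, up to permutation), solve by back-substitution:
  V =
[[1, -1, 1, 1],
 [0, 1, 1, 0],
 [1, 0, 0, 0],
 [-1, 1, 0, 0]]
  V a = (-3, 5, -3, 5)
Solving gives a = (-3, 2, 3, -1).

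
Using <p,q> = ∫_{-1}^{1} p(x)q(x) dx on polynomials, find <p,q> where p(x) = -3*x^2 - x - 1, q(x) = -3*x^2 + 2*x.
<p,q> = 64/15

Expand the product: p(x)·q(x) = 9*x^4 - 3*x^3 + x^2 - 2*x.
∫_{-1}^{1} of each monomial x^k gives [2/(k+1) if k even, 0 if k odd]. Integrating term-by-term (or equivalently evaluating the antiderivative F(x) = 9*x^5/5 - 3*x^4/4 + x^3/3 - x^2 at the endpoints):
  F(1) − F(−1) = 23/60 − (-233/60) = 64/15.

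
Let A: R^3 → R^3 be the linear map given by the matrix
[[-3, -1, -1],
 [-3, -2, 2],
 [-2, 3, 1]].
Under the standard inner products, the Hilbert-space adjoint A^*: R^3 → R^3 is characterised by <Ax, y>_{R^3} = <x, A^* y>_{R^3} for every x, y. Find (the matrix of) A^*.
A^* = A^T =
[[-3, -3, -2],
 [-1, -2, 3],
 [-1, 2, 1]]

For real matrices with standard dot products, the defining identity <Ax, y> = <x, A^* y> gives (Ax)^T y = x^T (A^*) y, i.e. x^T A^T y = x^T (A^*) y. Since this holds for all x, y, we must have A^* = A^T. Therefore
A^* =
[[-3, -3, -2],
 [-1, -2, 3],
 [-1, 2, 1]].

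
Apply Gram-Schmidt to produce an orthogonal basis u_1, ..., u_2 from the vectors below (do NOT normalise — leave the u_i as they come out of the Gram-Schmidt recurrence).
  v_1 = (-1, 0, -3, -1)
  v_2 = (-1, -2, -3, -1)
Orthogonal basis:
  u_1 = (-1, 0, -3, -1)
  u_2 = (0, -2, 0, 0)

Apply the Gram-Schmidt recurrence
  u_1 = v_1
  u_i = v_i − Σ_{j<i} ((v_i · u_j) / (u_j · u_j)) · u_j.

Step by step this gives:
  u_1 = (-1, 0, -3, -1)
  u_2 = (0, -2, 0, 0)

Orthogonality check:
  u_2 · u_1 = 0 (should be 0)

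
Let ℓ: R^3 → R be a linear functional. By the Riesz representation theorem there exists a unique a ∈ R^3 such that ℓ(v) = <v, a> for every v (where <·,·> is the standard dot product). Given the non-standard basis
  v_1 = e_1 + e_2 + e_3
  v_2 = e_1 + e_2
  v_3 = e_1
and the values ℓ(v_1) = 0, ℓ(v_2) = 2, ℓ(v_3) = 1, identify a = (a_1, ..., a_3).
a = (1, 1, -2)

Write a = (a_1, ..., a_3) in the standard basis. For each basis vector v_i, ℓ(v_i) = <v_i, a> is a linear equation in the a_j's. Collect the n equations into a matrix system V a = ℓ, where row i of V is v_i (expressed in the standard basis). Since V is invertible (lower-triangular with 1s on the diagonal, up to permutation), solve by back-substitution:
  V =
[[1, 1, 1],
 [1, 1, 0],
 [1, 0, 0]]
  V a = (0, 2, 1)
Solving gives a = (1, 1, -2).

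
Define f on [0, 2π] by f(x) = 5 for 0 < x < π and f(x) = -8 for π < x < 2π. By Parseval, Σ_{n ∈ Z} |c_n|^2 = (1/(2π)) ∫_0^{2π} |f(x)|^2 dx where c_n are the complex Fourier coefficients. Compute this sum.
Σ |c_n|^2 = 89/2

Parseval equates the L^2 energy of f (normalised by 1/(2π)) with the ℓ^2 sum of its Fourier coefficients: (1/(2π)) ∫_0^{2π} |f|^2 = Σ |c_n|^2.
Compute the left side: (1/(2π)) [∫_0^π 5^2 dx + ∫_π^{2π} (-8)^2 dx] = (1/(2π)) · (25π + 64π) = (25 + 64)/2 = 89/2.
So Σ_{n ∈ Z} |c_n|^2 = 89/2.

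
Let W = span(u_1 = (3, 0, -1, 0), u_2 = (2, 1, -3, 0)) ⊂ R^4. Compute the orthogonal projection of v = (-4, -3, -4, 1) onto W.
proj_W(v) = (-199/59, 82/59, -125/59, 0)

Set up U = [u_1 | ... | u_2] ∈ R^(4×2). The projector onto W = col(U) is P = U (U^T U)^(-1) U^T.
Compute U^T U =
  [10, 9]
  [9, 14],
and U^T v = (-8, 1).
Solve U^T U · c = U^T v for the coefficients: c = (-121/59, 82/59). The projection is proj_W(v) = U c.
Check: (v - proj_W(v)) · u_1 = 0  (should be 0).
Check: (v - proj_W(v)) · u_2 = 0  (should be 0).
Result: proj_W(v) = (-199/59, 82/59, -125/59, 0).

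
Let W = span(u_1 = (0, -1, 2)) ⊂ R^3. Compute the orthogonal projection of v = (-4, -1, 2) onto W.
proj_W(v) = (0, -1, 2)

Set up U = [u_1 | ... | u_1] ∈ R^(3×1). The projector onto W = col(U) is P = U (U^T U)^(-1) U^T.
Compute U^T U =
  [5],
and U^T v = (5).
Solve U^T U · c = U^T v for the coefficients: c = (1). The projection is proj_W(v) = U c.
Check: (v - proj_W(v)) · u_1 = 0  (should be 0).
Result: proj_W(v) = (0, -1, 2).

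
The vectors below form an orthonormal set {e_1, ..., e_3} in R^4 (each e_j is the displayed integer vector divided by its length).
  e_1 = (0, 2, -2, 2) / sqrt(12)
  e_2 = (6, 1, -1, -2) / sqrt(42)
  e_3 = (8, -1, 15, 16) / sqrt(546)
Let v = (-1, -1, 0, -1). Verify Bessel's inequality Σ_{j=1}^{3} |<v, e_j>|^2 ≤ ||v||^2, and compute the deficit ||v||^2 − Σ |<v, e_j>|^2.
Σ |<v, e_j>|^2 = 113/39; ||v||^2 = 3; deficit = 4/39

Write each e_j = u_j / sqrt(<u_j, u_j>) where u_j is the displayed integer vector. Then <v, e_j> = <v, u_j> / sqrt(<u_j, u_j>), so |<v, e_j>|^2 = <v, u_j>^2 / <u_j, u_j>.
Coefficients: <v, e_1> = -4/sqrt(12), <v, e_2> = -5/sqrt(42), <v, e_3> = -23/sqrt(546).
Square and sum: Σ |<v, e_j>|^2 = 113/39.
Compute ||v||^2 = v·v = 3.
Deficit = 3 − 113/39 = 4/39 ≥ 0, confirming Bessel's inequality. (The deficit equals ||v − Σ <v,e_j> e_j||^2, the squared distance from v to span{e_j}.)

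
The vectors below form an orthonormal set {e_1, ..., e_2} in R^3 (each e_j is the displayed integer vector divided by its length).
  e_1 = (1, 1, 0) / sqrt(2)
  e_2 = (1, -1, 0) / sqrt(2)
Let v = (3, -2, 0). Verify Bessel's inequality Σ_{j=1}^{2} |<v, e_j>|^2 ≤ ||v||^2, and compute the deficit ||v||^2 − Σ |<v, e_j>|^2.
Σ |<v, e_j>|^2 = 13; ||v||^2 = 13; deficit = 0

Write each e_j = u_j / sqrt(<u_j, u_j>) where u_j is the displayed integer vector. Then <v, e_j> = <v, u_j> / sqrt(<u_j, u_j>), so |<v, e_j>|^2 = <v, u_j>^2 / <u_j, u_j>.
Coefficients: <v, e_1> = 1/sqrt(2), <v, e_2> = 5/sqrt(2).
Square and sum: Σ |<v, e_j>|^2 = 13.
Compute ||v||^2 = v·v = 13.
Deficit = 13 − 13 = 0 ≥ 0, confirming Bessel's inequality. (The deficit equals ||v − Σ <v,e_j> e_j||^2, the squared distance from v to span{e_j}.)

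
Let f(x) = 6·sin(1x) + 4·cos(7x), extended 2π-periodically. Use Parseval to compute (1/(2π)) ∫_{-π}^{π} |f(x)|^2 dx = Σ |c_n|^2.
Σ |c_n|^2 = 26

Expand |f|^2 and use orthogonality of {sin(nx), cos(mx)} on [-π, π]:
  ∫_{-π}^{π} sin(nx)^2 dx = π, ∫ cos(mx)^2 dx = π, and cross terms integrate to 0.
So ∫_{-π}^{π} f(x)^2 dx = 6^2 · π + 4^2 · π = (36 + 16)π.
Divide by 2π: (36 + 16)/2 = 26.
By Parseval, this equals Σ |c_n|^2.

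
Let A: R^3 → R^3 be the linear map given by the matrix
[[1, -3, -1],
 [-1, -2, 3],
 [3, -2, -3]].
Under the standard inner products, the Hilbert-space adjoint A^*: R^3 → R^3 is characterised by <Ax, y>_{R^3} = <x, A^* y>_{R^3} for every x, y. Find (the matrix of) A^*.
A^* = A^T =
[[1, -1, 3],
 [-3, -2, -2],
 [-1, 3, -3]]

For real matrices with standard dot products, the defining identity <Ax, y> = <x, A^* y> gives (Ax)^T y = x^T (A^*) y, i.e. x^T A^T y = x^T (A^*) y. Since this holds for all x, y, we must have A^* = A^T. Therefore
A^* =
[[1, -1, 3],
 [-3, -2, -2],
 [-1, 3, -3]].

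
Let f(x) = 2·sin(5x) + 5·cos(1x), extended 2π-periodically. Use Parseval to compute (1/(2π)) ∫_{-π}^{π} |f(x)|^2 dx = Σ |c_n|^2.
Σ |c_n|^2 = 29/2

Expand |f|^2 and use orthogonality of {sin(nx), cos(mx)} on [-π, π]:
  ∫_{-π}^{π} sin(nx)^2 dx = π, ∫ cos(mx)^2 dx = π, and cross terms integrate to 0.
So ∫_{-π}^{π} f(x)^2 dx = 2^2 · π + 5^2 · π = (4 + 25)π.
Divide by 2π: (4 + 25)/2 = 29/2.
By Parseval, this equals Σ |c_n|^2.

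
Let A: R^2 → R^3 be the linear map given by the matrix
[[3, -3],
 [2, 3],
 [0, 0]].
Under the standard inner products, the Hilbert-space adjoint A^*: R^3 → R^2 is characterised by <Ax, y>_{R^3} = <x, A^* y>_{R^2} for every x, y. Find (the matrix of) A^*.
A^* = A^T =
[[3, 2, 0],
 [-3, 3, 0]]

For real matrices with standard dot products, the defining identity <Ax, y> = <x, A^* y> gives (Ax)^T y = x^T (A^*) y, i.e. x^T A^T y = x^T (A^*) y. Since this holds for all x, y, we must have A^* = A^T. Therefore
A^* =
[[3, 2, 0],
 [-3, 3, 0]].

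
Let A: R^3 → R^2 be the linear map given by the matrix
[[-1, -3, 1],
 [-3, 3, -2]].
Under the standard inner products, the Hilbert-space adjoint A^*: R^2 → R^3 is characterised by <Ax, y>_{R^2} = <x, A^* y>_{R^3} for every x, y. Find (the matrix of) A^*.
A^* = A^T =
[[-1, -3],
 [-3, 3],
 [1, -2]]

For real matrices with standard dot products, the defining identity <Ax, y> = <x, A^* y> gives (Ax)^T y = x^T (A^*) y, i.e. x^T A^T y = x^T (A^*) y. Since this holds for all x, y, we must have A^* = A^T. Therefore
A^* =
[[-1, -3],
 [-3, 3],
 [1, -2]].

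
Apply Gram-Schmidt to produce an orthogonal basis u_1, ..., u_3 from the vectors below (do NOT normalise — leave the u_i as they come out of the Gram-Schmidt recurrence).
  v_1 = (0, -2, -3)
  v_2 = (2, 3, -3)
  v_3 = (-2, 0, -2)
Orthogonal basis:
  u_1 = (0, -2, -3)
  u_2 = (2, 45/13, -30/13)
  u_3 = (-570/277, 228/277, -152/277)

Apply the Gram-Schmidt recurrence
  u_1 = v_1
  u_i = v_i − Σ_{j<i} ((v_i · u_j) / (u_j · u_j)) · u_j.

Step by step this gives:
  u_1 = (0, -2, -3)
  u_2 = (2, 45/13, -30/13)
  u_3 = (-570/277, 228/277, -152/277)

Orthogonality check:
  u_2 · u_1 = 0 (should be 0)
  u_3 · u_1 = 0 (should be 0)
  u_3 · u_2 = 0 (should be 0)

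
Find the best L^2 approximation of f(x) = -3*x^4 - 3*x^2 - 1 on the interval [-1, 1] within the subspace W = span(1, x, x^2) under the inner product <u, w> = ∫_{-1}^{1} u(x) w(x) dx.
g(x) = -39*x^2/7 - 26/35

The best approximation g ∈ W is the orthogonal projection of f onto W. Writing g = a_0 + a_1 x + a_2 x^2, the coefficients solve the normal equations G · a = b where
  G_{ij} = <φ_i, φ_j> and b_i = <f, φ_i>, with φ_0 = 1, φ_1 = x, φ_2 = x^2.
G =
  [2, 0, 2/3]
  [0, 2/3, 0]
  [2/3, 0, 2/5],
b = (-26/5, 0, -286/105).
Solving gives a_0 = -26/35, a_1 = 0, a_2 = -39/7, so
  g(x) = -39*x^2/7 - 26/35.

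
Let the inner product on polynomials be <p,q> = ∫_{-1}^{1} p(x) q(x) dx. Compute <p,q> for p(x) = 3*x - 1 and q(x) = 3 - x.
<p,q> = -8

Expand the product: p(x)·q(x) = -3*x^2 + 10*x - 3.
∫_{-1}^{1} of each monomial x^k gives [2/(k+1) if k even, 0 if k odd]. Integrating term-by-term (or equivalently evaluating the antiderivative F(x) = -x^3 + 5*x^2 - 3*x at the endpoints):
  F(1) − F(−1) = 1 − (9) = -8.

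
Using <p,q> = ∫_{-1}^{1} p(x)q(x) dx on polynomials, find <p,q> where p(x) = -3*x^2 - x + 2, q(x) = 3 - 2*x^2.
<p,q> = 86/15

Expand the product: p(x)·q(x) = 6*x^4 + 2*x^3 - 13*x^2 - 3*x + 6.
∫_{-1}^{1} of each monomial x^k gives [2/(k+1) if k even, 0 if k odd]. Integrating term-by-term (or equivalently evaluating the antiderivative F(x) = 6*x^5/5 + x^4/2 - 13*x^3/3 - 3*x^2/2 + 6*x at the endpoints):
  F(1) − F(−1) = 28/15 − (-58/15) = 86/15.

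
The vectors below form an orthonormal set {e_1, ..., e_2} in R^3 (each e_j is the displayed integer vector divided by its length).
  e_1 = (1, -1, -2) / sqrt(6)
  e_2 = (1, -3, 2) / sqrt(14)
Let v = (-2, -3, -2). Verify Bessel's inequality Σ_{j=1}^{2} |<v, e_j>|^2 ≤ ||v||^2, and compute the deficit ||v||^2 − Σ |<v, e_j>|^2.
Σ |<v, e_j>|^2 = 101/21; ||v||^2 = 17; deficit = 256/21

Write each e_j = u_j / sqrt(<u_j, u_j>) where u_j is the displayed integer vector. Then <v, e_j> = <v, u_j> / sqrt(<u_j, u_j>), so |<v, e_j>|^2 = <v, u_j>^2 / <u_j, u_j>.
Coefficients: <v, e_1> = 5/sqrt(6), <v, e_2> = 3/sqrt(14).
Square and sum: Σ |<v, e_j>|^2 = 101/21.
Compute ||v||^2 = v·v = 17.
Deficit = 17 − 101/21 = 256/21 ≥ 0, confirming Bessel's inequality. (The deficit equals ||v − Σ <v,e_j> e_j||^2, the squared distance from v to span{e_j}.)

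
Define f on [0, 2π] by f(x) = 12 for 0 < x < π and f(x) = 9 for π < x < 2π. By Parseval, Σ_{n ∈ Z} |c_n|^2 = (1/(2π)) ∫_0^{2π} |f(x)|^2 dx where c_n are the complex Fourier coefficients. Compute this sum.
Σ |c_n|^2 = 225/2

Parseval equates the L^2 energy of f (normalised by 1/(2π)) with the ℓ^2 sum of its Fourier coefficients: (1/(2π)) ∫_0^{2π} |f|^2 = Σ |c_n|^2.
Compute the left side: (1/(2π)) [∫_0^π 12^2 dx + ∫_π^{2π} 9^2 dx] = (1/(2π)) · (144π + 81π) = (144 + 81)/2 = 225/2.
So Σ_{n ∈ Z} |c_n|^2 = 225/2.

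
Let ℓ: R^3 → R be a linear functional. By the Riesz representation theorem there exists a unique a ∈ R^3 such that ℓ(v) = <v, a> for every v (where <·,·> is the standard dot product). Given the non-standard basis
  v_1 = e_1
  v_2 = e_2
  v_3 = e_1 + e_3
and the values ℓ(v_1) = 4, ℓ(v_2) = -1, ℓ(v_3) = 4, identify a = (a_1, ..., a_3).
a = (4, -1, 0)

Write a = (a_1, ..., a_3) in the standard basis. For each basis vector v_i, ℓ(v_i) = <v_i, a> is a linear equation in the a_j's. Collect the n equations into a matrix system V a = ℓ, where row i of V is v_i (expressed in the standard basis). Since V is invertible (lower-triangular with 1s on the diagonal, up to permutation), solve by back-substitution:
  V =
[[1, 0, 0],
 [0, 1, 0],
 [1, 0, 1]]
  V a = (4, -1, 4)
Solving gives a = (4, -1, 0).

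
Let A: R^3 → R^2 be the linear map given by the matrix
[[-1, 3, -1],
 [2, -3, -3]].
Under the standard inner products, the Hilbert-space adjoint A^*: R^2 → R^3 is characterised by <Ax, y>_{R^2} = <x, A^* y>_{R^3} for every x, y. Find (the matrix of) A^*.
A^* = A^T =
[[-1, 2],
 [3, -3],
 [-1, -3]]

For real matrices with standard dot products, the defining identity <Ax, y> = <x, A^* y> gives (Ax)^T y = x^T (A^*) y, i.e. x^T A^T y = x^T (A^*) y. Since this holds for all x, y, we must have A^* = A^T. Therefore
A^* =
[[-1, 2],
 [3, -3],
 [-1, -3]].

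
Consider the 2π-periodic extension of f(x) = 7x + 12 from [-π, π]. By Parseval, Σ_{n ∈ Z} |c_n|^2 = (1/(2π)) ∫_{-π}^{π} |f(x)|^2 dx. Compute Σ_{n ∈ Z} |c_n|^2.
Σ |c_n|^2 = 49π^2/3 + 144

Expand and integrate term by term over [-π, π]:
  ∫ (7x)^2 dx = 49·(2π^3/3); ∫ 2·7·(12)·x dx = 0 (odd integrand); ∫ 12^2 dx = 144·2π.
So (1/(2π)) ∫_{-π}^{π} (7x + 12)^2 dx = 49π^2/3 + 144 = 49π^2/3 + 144.
Parseval ⇒ Σ |c_n|^2 = 49π^2/3 + 144.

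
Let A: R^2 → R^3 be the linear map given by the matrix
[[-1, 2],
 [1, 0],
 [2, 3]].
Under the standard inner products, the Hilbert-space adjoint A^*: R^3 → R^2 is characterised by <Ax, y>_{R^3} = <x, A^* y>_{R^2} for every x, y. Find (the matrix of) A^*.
A^* = A^T =
[[-1, 1, 2],
 [2, 0, 3]]

For real matrices with standard dot products, the defining identity <Ax, y> = <x, A^* y> gives (Ax)^T y = x^T (A^*) y, i.e. x^T A^T y = x^T (A^*) y. Since this holds for all x, y, we must have A^* = A^T. Therefore
A^* =
[[-1, 1, 2],
 [2, 0, 3]].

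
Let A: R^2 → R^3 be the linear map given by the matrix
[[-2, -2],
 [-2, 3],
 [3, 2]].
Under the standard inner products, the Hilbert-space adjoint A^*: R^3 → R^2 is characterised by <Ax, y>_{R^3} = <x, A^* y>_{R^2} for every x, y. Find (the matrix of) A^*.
A^* = A^T =
[[-2, -2, 3],
 [-2, 3, 2]]

For real matrices with standard dot products, the defining identity <Ax, y> = <x, A^* y> gives (Ax)^T y = x^T (A^*) y, i.e. x^T A^T y = x^T (A^*) y. Since this holds for all x, y, we must have A^* = A^T. Therefore
A^* =
[[-2, -2, 3],
 [-2, 3, 2]].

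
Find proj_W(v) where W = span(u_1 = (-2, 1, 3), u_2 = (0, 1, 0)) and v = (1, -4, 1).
proj_W(v) = (-2/13, -4, 3/13)

Set up U = [u_1 | ... | u_2] ∈ R^(3×2). The projector onto W = col(U) is P = U (U^T U)^(-1) U^T.
Compute U^T U =
  [14, 1]
  [1, 1],
and U^T v = (-3, -4).
Solve U^T U · c = U^T v for the coefficients: c = (1/13, -53/13). The projection is proj_W(v) = U c.
Check: (v - proj_W(v)) · u_1 = 0  (should be 0).
Check: (v - proj_W(v)) · u_2 = 0  (should be 0).
Result: proj_W(v) = (-2/13, -4, 3/13).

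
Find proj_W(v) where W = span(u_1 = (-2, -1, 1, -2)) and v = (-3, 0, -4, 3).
proj_W(v) = (4/5, 2/5, -2/5, 4/5)

Set up U = [u_1 | ... | u_1] ∈ R^(4×1). The projector onto W = col(U) is P = U (U^T U)^(-1) U^T.
Compute U^T U =
  [10],
and U^T v = (-4).
Solve U^T U · c = U^T v for the coefficients: c = (-2/5). The projection is proj_W(v) = U c.
Check: (v - proj_W(v)) · u_1 = 0  (should be 0).
Result: proj_W(v) = (4/5, 2/5, -2/5, 4/5).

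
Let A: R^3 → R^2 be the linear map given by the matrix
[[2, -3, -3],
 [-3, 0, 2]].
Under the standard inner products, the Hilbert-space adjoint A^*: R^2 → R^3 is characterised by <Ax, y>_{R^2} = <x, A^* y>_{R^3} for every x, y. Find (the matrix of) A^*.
A^* = A^T =
[[2, -3],
 [-3, 0],
 [-3, 2]]

For real matrices with standard dot products, the defining identity <Ax, y> = <x, A^* y> gives (Ax)^T y = x^T (A^*) y, i.e. x^T A^T y = x^T (A^*) y. Since this holds for all x, y, we must have A^* = A^T. Therefore
A^* =
[[2, -3],
 [-3, 0],
 [-3, 2]].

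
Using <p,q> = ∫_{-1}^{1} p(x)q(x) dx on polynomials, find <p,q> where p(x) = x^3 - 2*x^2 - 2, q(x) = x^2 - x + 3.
<p,q> = -278/15

Expand the product: p(x)·q(x) = x^5 - 3*x^4 + 5*x^3 - 8*x^2 + 2*x - 6.
∫_{-1}^{1} of each monomial x^k gives [2/(k+1) if k even, 0 if k odd]. Integrating term-by-term (or equivalently evaluating the antiderivative F(x) = x^6/6 - 3*x^5/5 + 5*x^4/4 - 8*x^3/3 + x^2 - 6*x at the endpoints):
  F(1) − F(−1) = -137/20 − (701/60) = -278/15.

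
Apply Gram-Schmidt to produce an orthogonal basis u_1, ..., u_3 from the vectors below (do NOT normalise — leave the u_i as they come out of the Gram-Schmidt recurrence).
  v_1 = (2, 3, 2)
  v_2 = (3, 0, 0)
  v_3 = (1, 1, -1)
Orthogonal basis:
  u_1 = (2, 3, 2)
  u_2 = (39/17, -18/17, -12/17)
  u_3 = (0, 10/13, -15/13)

Apply the Gram-Schmidt recurrence
  u_1 = v_1
  u_i = v_i − Σ_{j<i} ((v_i · u_j) / (u_j · u_j)) · u_j.

Step by step this gives:
  u_1 = (2, 3, 2)
  u_2 = (39/17, -18/17, -12/17)
  u_3 = (0, 10/13, -15/13)

Orthogonality check:
  u_2 · u_1 = 0 (should be 0)
  u_3 · u_1 = 0 (should be 0)
  u_3 · u_2 = 0 (should be 0)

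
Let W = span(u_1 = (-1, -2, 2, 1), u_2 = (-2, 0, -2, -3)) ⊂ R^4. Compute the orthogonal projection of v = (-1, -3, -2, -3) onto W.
proj_W(v) = (-75/29, -30/29, -30/29, -75/29)

Set up U = [u_1 | ... | u_2] ∈ R^(4×2). The projector onto W = col(U) is P = U (U^T U)^(-1) U^T.
Compute U^T U =
  [10, -5]
  [-5, 17],
and U^T v = (0, 15).
Solve U^T U · c = U^T v for the coefficients: c = (15/29, 30/29). The projection is proj_W(v) = U c.
Check: (v - proj_W(v)) · u_1 = 0  (should be 0).
Check: (v - proj_W(v)) · u_2 = 0  (should be 0).
Result: proj_W(v) = (-75/29, -30/29, -30/29, -75/29).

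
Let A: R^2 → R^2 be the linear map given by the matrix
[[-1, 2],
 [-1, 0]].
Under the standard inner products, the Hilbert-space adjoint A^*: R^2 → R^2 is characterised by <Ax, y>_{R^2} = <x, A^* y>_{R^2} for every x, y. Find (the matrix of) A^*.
A^* = A^T =
[[-1, -1],
 [2, 0]]

For real matrices with standard dot products, the defining identity <Ax, y> = <x, A^* y> gives (Ax)^T y = x^T (A^*) y, i.e. x^T A^T y = x^T (A^*) y. Since this holds for all x, y, we must have A^* = A^T. Therefore
A^* =
[[-1, -1],
 [2, 0]].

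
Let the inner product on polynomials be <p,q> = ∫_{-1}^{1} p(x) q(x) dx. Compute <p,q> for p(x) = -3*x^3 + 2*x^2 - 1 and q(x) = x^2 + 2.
<p,q> = -6/5

Expand the product: p(x)·q(x) = -3*x^5 + 2*x^4 - 6*x^3 + 3*x^2 - 2.
∫_{-1}^{1} of each monomial x^k gives [2/(k+1) if k even, 0 if k odd]. Integrating term-by-term (or equivalently evaluating the antiderivative F(x) = -x^6/2 + 2*x^5/5 - 3*x^4/2 + x^3 - 2*x at the endpoints):
  F(1) − F(−1) = -13/5 − (-7/5) = -6/5.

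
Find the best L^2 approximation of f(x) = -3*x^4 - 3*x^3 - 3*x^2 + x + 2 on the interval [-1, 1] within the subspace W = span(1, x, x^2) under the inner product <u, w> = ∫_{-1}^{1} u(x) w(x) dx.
g(x) = -39*x^2/7 - 4*x/5 + 79/35

The best approximation g ∈ W is the orthogonal projection of f onto W. Writing g = a_0 + a_1 x + a_2 x^2, the coefficients solve the normal equations G · a = b where
  G_{ij} = <φ_i, φ_j> and b_i = <f, φ_i>, with φ_0 = 1, φ_1 = x, φ_2 = x^2.
G =
  [2, 0, 2/3]
  [0, 2/3, 0]
  [2/3, 0, 2/5],
b = (4/5, -8/15, -76/105).
Solving gives a_0 = 79/35, a_1 = -4/5, a_2 = -39/7, so
  g(x) = -39*x^2/7 - 4*x/5 + 79/35.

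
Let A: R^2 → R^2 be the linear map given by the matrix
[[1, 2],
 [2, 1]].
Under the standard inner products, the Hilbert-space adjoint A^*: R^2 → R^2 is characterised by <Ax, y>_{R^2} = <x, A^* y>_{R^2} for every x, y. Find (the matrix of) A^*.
A^* = A^T =
[[1, 2],
 [2, 1]]

For real matrices with standard dot products, the defining identity <Ax, y> = <x, A^* y> gives (Ax)^T y = x^T (A^*) y, i.e. x^T A^T y = x^T (A^*) y. Since this holds for all x, y, we must have A^* = A^T. Therefore
A^* =
[[1, 2],
 [2, 1]].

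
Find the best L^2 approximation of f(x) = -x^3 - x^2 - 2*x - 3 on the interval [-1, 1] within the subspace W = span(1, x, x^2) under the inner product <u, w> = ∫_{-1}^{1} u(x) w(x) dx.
g(x) = -x^2 - 13*x/5 - 3

The best approximation g ∈ W is the orthogonal projection of f onto W. Writing g = a_0 + a_1 x + a_2 x^2, the coefficients solve the normal equations G · a = b where
  G_{ij} = <φ_i, φ_j> and b_i = <f, φ_i>, with φ_0 = 1, φ_1 = x, φ_2 = x^2.
G =
  [2, 0, 2/3]
  [0, 2/3, 0]
  [2/3, 0, 2/5],
b = (-20/3, -26/15, -12/5).
Solving gives a_0 = -3, a_1 = -13/5, a_2 = -1, so
  g(x) = -x^2 - 13*x/5 - 3.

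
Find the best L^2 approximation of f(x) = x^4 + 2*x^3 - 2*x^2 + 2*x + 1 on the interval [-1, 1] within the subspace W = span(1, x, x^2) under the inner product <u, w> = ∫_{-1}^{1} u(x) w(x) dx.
g(x) = -8*x^2/7 + 16*x/5 + 32/35

The best approximation g ∈ W is the orthogonal projection of f onto W. Writing g = a_0 + a_1 x + a_2 x^2, the coefficients solve the normal equations G · a = b where
  G_{ij} = <φ_i, φ_j> and b_i = <f, φ_i>, with φ_0 = 1, φ_1 = x, φ_2 = x^2.
G =
  [2, 0, 2/3]
  [0, 2/3, 0]
  [2/3, 0, 2/5],
b = (16/15, 32/15, 16/105).
Solving gives a_0 = 32/35, a_1 = 16/5, a_2 = -8/7, so
  g(x) = -8*x^2/7 + 16*x/5 + 32/35.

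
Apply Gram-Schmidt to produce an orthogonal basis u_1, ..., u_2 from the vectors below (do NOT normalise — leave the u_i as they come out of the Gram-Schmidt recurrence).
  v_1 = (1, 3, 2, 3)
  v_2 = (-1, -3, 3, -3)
Orthogonal basis:
  u_1 = (1, 3, 2, 3)
  u_2 = (-10/23, -30/23, 95/23, -30/23)

Apply the Gram-Schmidt recurrence
  u_1 = v_1
  u_i = v_i − Σ_{j<i} ((v_i · u_j) / (u_j · u_j)) · u_j.

Step by step this gives:
  u_1 = (1, 3, 2, 3)
  u_2 = (-10/23, -30/23, 95/23, -30/23)

Orthogonality check:
  u_2 · u_1 = 0 (should be 0)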